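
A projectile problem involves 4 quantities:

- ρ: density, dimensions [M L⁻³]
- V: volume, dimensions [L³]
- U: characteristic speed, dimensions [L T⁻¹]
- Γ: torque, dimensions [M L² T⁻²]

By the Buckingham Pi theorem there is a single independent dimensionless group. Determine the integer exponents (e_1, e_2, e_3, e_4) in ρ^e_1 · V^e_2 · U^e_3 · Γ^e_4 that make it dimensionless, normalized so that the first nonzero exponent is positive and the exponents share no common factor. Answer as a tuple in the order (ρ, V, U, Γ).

(1, 1, 2, -1)

M: e_1·(1) + e_2·(0) + e_3·(0) + e_4·(1) = 0
L: e_1·(-3) + e_2·(3) + e_3·(1) + e_4·(2) = 0
T: e_1·(0) + e_2·(0) + e_3·(-1) + e_4·(-2) = 0
Solving this homogeneous linear system for the smallest-integer solution (first nonzero entry positive) gives (1, 1, 2, -1).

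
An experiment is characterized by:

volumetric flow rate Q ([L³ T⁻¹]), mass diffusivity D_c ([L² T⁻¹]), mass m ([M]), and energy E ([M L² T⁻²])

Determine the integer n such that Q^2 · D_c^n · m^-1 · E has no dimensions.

-4

Balance the L exponent: (2)·n from D_c, plus 2·(3) − (0) + (2) = 8 from the rest, must sum to zero.
2n + 8 = 0, so n = -4.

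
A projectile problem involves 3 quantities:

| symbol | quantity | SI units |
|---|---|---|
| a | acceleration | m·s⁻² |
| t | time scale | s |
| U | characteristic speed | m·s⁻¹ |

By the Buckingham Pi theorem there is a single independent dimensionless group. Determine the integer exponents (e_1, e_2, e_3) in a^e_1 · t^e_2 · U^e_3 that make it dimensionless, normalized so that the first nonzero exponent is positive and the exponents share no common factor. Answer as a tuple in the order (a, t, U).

L: e_1·(1) + e_2·(0) + e_3·(1) = 0
T: e_1·(-2) + e_2·(1) + e_3·(-1) = 0
Solving this homogeneous linear system for the smallest-integer solution (first nonzero entry positive) gives (1, 1, -1).

(1, 1, -1)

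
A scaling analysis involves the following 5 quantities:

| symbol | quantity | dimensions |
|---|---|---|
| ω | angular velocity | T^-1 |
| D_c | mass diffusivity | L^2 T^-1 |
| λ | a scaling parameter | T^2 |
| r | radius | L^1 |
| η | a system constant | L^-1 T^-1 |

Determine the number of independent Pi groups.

There are 5 variables and 2 base dimensions (L, T).
The dimension matrix has rank 2.
Independent dimensionless groups: 5 − 2 = 3.

3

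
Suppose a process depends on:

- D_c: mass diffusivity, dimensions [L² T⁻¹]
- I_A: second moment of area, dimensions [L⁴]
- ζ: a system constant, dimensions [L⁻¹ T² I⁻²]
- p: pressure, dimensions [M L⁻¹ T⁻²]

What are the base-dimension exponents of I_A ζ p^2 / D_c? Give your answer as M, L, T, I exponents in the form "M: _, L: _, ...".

M: 2, L: -1, T: -1, I: -2

Collect each base-dimension exponent across the product:
  M: −(0) + (0) + (0) + 2·(1) = 2
  L: −(2) + (4) + (-1) + 2·(-1) = -1
  T: −(-1) + (0) + (2) + 2·(-2) = -1
  I: −(0) + (0) + (-2) + 2·(0) = -2
So the dimensions are [M² L⁻¹ T⁻¹ I⁻²].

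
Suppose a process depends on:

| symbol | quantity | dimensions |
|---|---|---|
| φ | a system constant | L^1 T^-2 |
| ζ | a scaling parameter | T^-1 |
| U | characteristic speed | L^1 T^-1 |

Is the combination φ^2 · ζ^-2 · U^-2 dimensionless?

yes

Sum the exponent of each base dimension across the product:
  L: 2·[φ]_L − 2·[ζ]_L − 2·[U]_L = 2·(1) − 2·(0) − 2·(1) = 0
  T: 2·[φ]_T − 2·[ζ]_T − 2·[U]_T = 2·(-2) − 2·(-1) − 2·(-1) = 0
All base exponents vanish — dimensionless.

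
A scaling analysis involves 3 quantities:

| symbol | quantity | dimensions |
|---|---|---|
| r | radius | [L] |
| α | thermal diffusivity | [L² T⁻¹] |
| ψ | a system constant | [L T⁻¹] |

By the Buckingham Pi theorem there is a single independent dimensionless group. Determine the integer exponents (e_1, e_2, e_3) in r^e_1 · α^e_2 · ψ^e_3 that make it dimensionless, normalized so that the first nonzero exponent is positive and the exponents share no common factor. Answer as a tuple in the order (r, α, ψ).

L: e_1·(1) + e_2·(2) + e_3·(1) = 0
T: e_1·(0) + e_2·(-1) + e_3·(-1) = 0
Solving this homogeneous linear system for the smallest-integer solution (first nonzero entry positive) gives (1, -1, 1).

(1, -1, 1)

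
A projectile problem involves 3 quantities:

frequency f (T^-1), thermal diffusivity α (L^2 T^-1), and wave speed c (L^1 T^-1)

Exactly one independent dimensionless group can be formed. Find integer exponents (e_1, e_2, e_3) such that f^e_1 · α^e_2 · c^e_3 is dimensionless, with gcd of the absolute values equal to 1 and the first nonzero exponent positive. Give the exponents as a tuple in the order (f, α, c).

(1, 1, -2)

L: e_1·(0) + e_2·(2) + e_3·(1) = 0
T: e_1·(-1) + e_2·(-1) + e_3·(-1) = 0
Solving this homogeneous linear system for the smallest-integer solution (first nonzero entry positive) gives (1, 1, -2).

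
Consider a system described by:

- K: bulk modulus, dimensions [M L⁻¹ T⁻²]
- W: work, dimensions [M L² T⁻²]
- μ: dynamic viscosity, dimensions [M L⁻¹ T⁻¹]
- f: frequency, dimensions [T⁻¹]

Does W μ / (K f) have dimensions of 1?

no

Sum the exponent of each base dimension across the product:
  M: −[K]_M + [W]_M + [μ]_M − [f]_M = −(1) + (1) + (1) − (0) = 1
  L: −[K]_L + [W]_L + [μ]_L − [f]_L = −(-1) + (2) + (-1) − (0) = 2
  T: −[K]_T + [W]_T + [μ]_T − [f]_T = −(-2) + (-2) + (-1) − (-1) = 0
Net dimensions [M L²] ≠ [1] — not dimensionless.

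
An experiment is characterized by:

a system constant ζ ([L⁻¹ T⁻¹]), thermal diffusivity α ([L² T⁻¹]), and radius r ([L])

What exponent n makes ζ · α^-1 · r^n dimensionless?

3

Balance the L exponent: (1)·n from r, plus (-1) − (2) = -3 from the rest, must sum to zero.
n − 3 = 0, so n = 3.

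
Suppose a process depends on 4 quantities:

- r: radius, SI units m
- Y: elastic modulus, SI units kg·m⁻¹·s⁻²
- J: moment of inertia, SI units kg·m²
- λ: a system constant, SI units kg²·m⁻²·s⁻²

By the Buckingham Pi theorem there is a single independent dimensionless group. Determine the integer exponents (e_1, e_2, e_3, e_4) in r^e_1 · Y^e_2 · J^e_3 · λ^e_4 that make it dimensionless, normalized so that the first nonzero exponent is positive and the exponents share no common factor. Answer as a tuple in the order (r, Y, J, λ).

(3, -1, -1, 1)

M: e_1·(0) + e_2·(1) + e_3·(1) + e_4·(2) = 0
L: e_1·(1) + e_2·(-1) + e_3·(2) + e_4·(-2) = 0
T: e_1·(0) + e_2·(-2) + e_3·(0) + e_4·(-2) = 0
Solving this homogeneous linear system for the smallest-integer solution (first nonzero entry positive) gives (3, -1, -1, 1).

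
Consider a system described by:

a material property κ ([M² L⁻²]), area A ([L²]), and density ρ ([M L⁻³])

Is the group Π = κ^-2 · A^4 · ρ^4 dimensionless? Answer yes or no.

yes

Sum the exponent of each base dimension across the product:
  M: −2·[κ]_M + 4·[A]_M + 4·[ρ]_M = −2·(2) + 4·(0) + 4·(1) = 0
  L: −2·[κ]_L + 4·[A]_L + 4·[ρ]_L = −2·(-2) + 4·(2) + 4·(-3) = 0
  T: −2·[κ]_T + 4·[A]_T + 4·[ρ]_T = −2·(0) + 4·(0) + 4·(0) = 0
All base exponents vanish — dimensionless.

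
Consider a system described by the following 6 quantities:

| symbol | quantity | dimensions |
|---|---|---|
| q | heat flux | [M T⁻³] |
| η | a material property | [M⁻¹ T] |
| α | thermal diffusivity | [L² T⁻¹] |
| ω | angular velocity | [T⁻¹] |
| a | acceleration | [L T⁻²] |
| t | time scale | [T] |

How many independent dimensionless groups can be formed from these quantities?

3

There are 6 variables and 3 base dimensions (M, L, T).
The dimension matrix has rank 3.
Independent dimensionless groups: 6 − 3 = 3.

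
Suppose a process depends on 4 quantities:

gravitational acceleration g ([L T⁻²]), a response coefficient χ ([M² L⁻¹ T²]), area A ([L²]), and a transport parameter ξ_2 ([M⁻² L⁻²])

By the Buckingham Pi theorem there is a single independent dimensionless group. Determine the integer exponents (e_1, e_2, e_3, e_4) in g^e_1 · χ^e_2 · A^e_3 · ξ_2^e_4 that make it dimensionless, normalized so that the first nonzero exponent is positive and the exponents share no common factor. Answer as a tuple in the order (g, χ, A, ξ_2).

M: e_1·(0) + e_2·(2) + e_3·(0) + e_4·(-2) = 0
L: e_1·(1) + e_2·(-1) + e_3·(2) + e_4·(-2) = 0
T: e_1·(-2) + e_2·(2) + e_3·(0) + e_4·(0) = 0
Solving this homogeneous linear system for the smallest-integer solution (first nonzero entry positive) gives (1, 1, 1, 1).

(1, 1, 1, 1)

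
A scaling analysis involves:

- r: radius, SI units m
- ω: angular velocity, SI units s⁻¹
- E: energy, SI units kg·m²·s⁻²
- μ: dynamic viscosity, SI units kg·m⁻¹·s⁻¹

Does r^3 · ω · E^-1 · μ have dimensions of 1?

yes

Sum the exponent of each base dimension across the product:
  M: 3·[r]_M + [ω]_M − [E]_M + [μ]_M = 3·(0) + (0) − (1) + (1) = 0
  L: 3·[r]_L + [ω]_L − [E]_L + [μ]_L = 3·(1) + (0) − (2) + (-1) = 0
  T: 3·[r]_T + [ω]_T − [E]_T + [μ]_T = 3·(0) + (-1) − (-2) + (-1) = 0
All base exponents vanish — dimensionless.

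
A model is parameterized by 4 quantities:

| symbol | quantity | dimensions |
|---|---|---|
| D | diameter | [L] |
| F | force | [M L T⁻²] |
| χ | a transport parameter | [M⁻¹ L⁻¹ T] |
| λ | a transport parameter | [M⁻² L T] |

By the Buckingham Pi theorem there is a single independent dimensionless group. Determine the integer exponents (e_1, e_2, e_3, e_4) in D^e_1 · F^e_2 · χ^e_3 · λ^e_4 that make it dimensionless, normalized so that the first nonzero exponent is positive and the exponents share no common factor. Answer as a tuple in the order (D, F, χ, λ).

M: e_1·(0) + e_2·(1) + e_3·(-1) + e_4·(-2) = 0
L: e_1·(1) + e_2·(1) + e_3·(-1) + e_4·(1) = 0
T: e_1·(0) + e_2·(-2) + e_3·(1) + e_4·(1) = 0
Solving this homogeneous linear system for the smallest-integer solution (first nonzero entry positive) gives (3, 1, 3, -1).

(3, 1, 3, -1)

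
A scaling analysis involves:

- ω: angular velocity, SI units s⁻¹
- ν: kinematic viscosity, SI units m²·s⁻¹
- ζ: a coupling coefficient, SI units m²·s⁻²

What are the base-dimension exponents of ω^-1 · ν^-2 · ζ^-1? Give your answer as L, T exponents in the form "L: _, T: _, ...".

Collect each base-dimension exponent across the product:
  L: −(0) − 2·(2) − (2) = -6
  T: −(-1) − 2·(-1) − (-2) = 5
So the dimensions are [L⁻⁶ T⁵].

L: -6, T: 5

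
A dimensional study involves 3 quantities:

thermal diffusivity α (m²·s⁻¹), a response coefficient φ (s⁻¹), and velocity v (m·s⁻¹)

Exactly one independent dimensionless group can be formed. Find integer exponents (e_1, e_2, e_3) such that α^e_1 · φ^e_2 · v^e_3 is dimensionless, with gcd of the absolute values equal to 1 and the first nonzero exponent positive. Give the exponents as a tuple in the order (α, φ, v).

(1, 1, -2)

L: e_1·(2) + e_2·(0) + e_3·(1) = 0
T: e_1·(-1) + e_2·(-1) + e_3·(-1) = 0
Solving this homogeneous linear system for the smallest-integer solution (first nonzero entry positive) gives (1, 1, -2).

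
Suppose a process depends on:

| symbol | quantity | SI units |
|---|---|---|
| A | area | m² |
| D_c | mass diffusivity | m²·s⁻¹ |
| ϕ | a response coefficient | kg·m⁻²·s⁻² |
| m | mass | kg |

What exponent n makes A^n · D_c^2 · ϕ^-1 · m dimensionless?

Balance the L exponent: (2)·n from A, plus 2·(2) − (-2) + (0) = 6 from the rest, must sum to zero.
2n + 6 = 0, so n = -3.

-3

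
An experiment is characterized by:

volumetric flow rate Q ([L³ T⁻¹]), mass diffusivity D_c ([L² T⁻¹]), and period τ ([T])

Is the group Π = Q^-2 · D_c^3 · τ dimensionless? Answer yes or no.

Sum the exponent of each base dimension across the product:
  M: −2·[Q]_M + 3·[D_c]_M + [τ]_M = −2·(0) + 3·(0) + (0) = 0
  L: −2·[Q]_L + 3·[D_c]_L + [τ]_L = −2·(3) + 3·(2) + (0) = 0
  T: −2·[Q]_T + 3·[D_c]_T + [τ]_T = −2·(-1) + 3·(-1) + (1) = 0
All base exponents vanish — dimensionless.

yes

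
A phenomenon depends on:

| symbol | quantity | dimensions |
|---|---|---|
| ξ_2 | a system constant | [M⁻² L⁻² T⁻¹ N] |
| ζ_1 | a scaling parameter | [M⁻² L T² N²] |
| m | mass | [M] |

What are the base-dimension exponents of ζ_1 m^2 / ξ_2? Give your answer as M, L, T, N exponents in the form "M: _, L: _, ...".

M: 2, L: 3, T: 3, N: 1

Collect each base-dimension exponent across the product:
  M: −(-2) + (-2) + 2·(1) = 2
  L: −(-2) + (1) + 2·(0) = 3
  T: −(-1) + (2) + 2·(0) = 3
  N: −(1) + (2) + 2·(0) = 1
So the dimensions are [M² L³ T³ N].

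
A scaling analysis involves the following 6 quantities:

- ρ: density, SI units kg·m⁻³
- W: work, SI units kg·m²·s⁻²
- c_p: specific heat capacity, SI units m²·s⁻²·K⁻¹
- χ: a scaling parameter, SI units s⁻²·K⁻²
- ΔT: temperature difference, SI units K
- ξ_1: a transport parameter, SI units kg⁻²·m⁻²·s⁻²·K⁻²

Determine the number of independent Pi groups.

2

There are 6 variables and 4 base dimensions (M, L, T, Θ).
The dimension matrix has rank 4.
Independent dimensionless groups: 6 − 4 = 2.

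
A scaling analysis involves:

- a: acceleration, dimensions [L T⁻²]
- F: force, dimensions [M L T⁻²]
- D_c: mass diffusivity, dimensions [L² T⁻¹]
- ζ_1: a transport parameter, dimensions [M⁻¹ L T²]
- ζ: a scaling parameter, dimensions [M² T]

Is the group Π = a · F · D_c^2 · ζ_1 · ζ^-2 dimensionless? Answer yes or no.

Sum the exponent of each base dimension across the product:
  M: [a]_M + [F]_M + 2·[D_c]_M + [ζ_1]_M − 2·[ζ]_M = (0) + (1) + 2·(0) + (-1) − 2·(2) = -4
  L: [a]_L + [F]_L + 2·[D_c]_L + [ζ_1]_L − 2·[ζ]_L = (1) + (1) + 2·(2) + (1) − 2·(0) = 7
  T: [a]_T + [F]_T + 2·[D_c]_T + [ζ_1]_T − 2·[ζ]_T = (-2) + (-2) + 2·(-1) + (2) − 2·(1) = -6
Net dimensions [M⁻⁴ L⁷ T⁻⁶] ≠ [1] — not dimensionless.

no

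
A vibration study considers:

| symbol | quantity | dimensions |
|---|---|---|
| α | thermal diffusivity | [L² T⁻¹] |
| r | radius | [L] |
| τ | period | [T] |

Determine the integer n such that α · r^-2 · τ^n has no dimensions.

1

Balance the T exponent: (1)·n from τ, plus (-1) − 2·(0) = -1 from the rest, must sum to zero.
n − 1 = 0, so n = 1.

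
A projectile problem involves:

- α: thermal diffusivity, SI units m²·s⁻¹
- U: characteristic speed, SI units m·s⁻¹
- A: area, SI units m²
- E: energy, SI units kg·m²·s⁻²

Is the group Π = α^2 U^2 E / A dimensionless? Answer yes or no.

Sum the exponent of each base dimension across the product:
  M: 2·[α]_M + 2·[U]_M − [A]_M + [E]_M = 2·(0) + 2·(0) − (0) + (1) = 1
  L: 2·[α]_L + 2·[U]_L − [A]_L + [E]_L = 2·(2) + 2·(1) − (2) + (2) = 6
  T: 2·[α]_T + 2·[U]_T − [A]_T + [E]_T = 2·(-1) + 2·(-1) − (0) + (-2) = -6
Net dimensions [M L⁶ T⁻⁶] ≠ [1] — not dimensionless.

no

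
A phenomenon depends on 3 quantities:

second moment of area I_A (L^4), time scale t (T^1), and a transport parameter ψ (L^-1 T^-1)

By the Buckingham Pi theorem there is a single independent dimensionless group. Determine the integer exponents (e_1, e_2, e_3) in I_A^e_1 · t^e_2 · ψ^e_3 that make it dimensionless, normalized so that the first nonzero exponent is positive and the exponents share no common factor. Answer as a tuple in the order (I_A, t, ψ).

L: e_1·(4) + e_2·(0) + e_3·(-1) = 0
T: e_1·(0) + e_2·(1) + e_3·(-1) = 0
Solving this homogeneous linear system for the smallest-integer solution (first nonzero entry positive) gives (1, 4, 4).

(1, 4, 4)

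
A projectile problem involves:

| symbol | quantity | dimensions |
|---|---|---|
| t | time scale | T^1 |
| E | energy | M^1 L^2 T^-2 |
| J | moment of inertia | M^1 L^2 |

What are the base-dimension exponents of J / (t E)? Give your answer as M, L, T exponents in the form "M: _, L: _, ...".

Collect each base-dimension exponent across the product:
  M: −(0) − (1) + (1) = 0
  L: −(0) − (2) + (2) = 0
  T: −(1) − (-2) + (0) = 1
So the dimensions are [T].

M: 0, L: 0, T: 1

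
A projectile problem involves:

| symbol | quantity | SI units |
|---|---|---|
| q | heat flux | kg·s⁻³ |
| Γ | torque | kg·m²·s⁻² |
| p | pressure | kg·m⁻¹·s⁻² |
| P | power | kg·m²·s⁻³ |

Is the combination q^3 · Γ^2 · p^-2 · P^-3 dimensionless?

yes

Sum the exponent of each base dimension across the product:
  M: 3·[q]_M + 2·[Γ]_M − 2·[p]_M − 3·[P]_M = 3·(1) + 2·(1) − 2·(1) − 3·(1) = 0
  L: 3·[q]_L + 2·[Γ]_L − 2·[p]_L − 3·[P]_L = 3·(0) + 2·(2) − 2·(-1) − 3·(2) = 0
  T: 3·[q]_T + 2·[Γ]_T − 2·[p]_T − 3·[P]_T = 3·(-3) + 2·(-2) − 2·(-2) − 3·(-3) = 0
All base exponents vanish — dimensionless.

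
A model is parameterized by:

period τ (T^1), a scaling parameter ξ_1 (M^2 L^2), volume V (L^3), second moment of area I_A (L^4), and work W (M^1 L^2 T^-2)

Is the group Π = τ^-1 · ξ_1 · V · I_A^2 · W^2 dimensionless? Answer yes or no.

Sum the exponent of each base dimension across the product:
  M: −[τ]_M + [ξ_1]_M + [V]_M + 2·[I_A]_M + 2·[W]_M = −(0) + (2) + (0) + 2·(0) + 2·(1) = 4
  L: −[τ]_L + [ξ_1]_L + [V]_L + 2·[I_A]_L + 2·[W]_L = −(0) + (2) + (3) + 2·(4) + 2·(2) = 17
  T: −[τ]_T + [ξ_1]_T + [V]_T + 2·[I_A]_T + 2·[W]_T = −(1) + (0) + (0) + 2·(0) + 2·(-2) = -5
Net dimensions [M⁴ L¹⁷ T⁻⁵] ≠ [1] — not dimensionless.

no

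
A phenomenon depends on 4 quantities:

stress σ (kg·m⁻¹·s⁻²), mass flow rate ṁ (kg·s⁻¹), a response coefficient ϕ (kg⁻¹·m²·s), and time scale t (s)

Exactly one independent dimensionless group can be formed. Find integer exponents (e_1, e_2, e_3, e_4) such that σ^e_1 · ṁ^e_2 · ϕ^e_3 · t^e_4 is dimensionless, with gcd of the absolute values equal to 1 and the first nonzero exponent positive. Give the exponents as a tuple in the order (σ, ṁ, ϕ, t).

M: e_1·(1) + e_2·(1) + e_3·(-1) + e_4·(0) = 0
L: e_1·(-1) + e_2·(0) + e_3·(2) + e_4·(0) = 0
T: e_1·(-2) + e_2·(-1) + e_3·(1) + e_4·(1) = 0
Solving this homogeneous linear system for the smallest-integer solution (first nonzero entry positive) gives (2, -1, 1, 2).

(2, -1, 1, 2)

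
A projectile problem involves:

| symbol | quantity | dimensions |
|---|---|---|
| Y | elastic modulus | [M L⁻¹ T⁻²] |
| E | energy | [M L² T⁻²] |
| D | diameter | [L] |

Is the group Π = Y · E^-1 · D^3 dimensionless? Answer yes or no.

yes

Sum the exponent of each base dimension across the product:
  M: [Y]_M − [E]_M + 3·[D]_M = (1) − (1) + 3·(0) = 0
  L: [Y]_L − [E]_L + 3·[D]_L = (-1) − (2) + 3·(1) = 0
  T: [Y]_T − [E]_T + 3·[D]_T = (-2) − (-2) + 3·(0) = 0
All base exponents vanish — dimensionless.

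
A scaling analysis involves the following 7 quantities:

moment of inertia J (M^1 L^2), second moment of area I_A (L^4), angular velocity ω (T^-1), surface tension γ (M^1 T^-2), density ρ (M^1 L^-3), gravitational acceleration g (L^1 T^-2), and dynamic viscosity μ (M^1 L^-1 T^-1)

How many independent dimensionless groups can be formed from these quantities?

4

There are 7 variables and 3 base dimensions (M, L, T).
The dimension matrix has rank 3.
Independent dimensionless groups: 7 − 3 = 4.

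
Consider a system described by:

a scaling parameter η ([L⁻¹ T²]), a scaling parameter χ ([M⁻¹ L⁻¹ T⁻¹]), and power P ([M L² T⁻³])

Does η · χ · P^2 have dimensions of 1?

Sum the exponent of each base dimension across the product:
  M: [η]_M + [χ]_M + 2·[P]_M = (0) + (-1) + 2·(1) = 1
  L: [η]_L + [χ]_L + 2·[P]_L = (-1) + (-1) + 2·(2) = 2
  T: [η]_T + [χ]_T + 2·[P]_T = (2) + (-1) + 2·(-3) = -5
Net dimensions [M L² T⁻⁵] ≠ [1] — not dimensionless.

no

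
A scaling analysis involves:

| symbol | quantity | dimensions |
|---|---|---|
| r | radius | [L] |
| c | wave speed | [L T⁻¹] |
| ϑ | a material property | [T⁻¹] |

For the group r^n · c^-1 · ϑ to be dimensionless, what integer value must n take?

Balance the L exponent: (1)·n from r, plus −(1) + (0) = -1 from the rest, must sum to zero.
n − 1 = 0, so n = 1.

1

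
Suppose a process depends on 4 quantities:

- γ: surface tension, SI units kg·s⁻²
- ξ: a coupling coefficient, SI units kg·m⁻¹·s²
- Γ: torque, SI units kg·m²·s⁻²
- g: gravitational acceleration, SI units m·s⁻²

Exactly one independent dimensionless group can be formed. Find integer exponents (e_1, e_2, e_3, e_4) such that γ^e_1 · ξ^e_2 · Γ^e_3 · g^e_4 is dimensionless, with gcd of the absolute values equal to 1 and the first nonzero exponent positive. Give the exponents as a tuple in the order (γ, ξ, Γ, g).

M: e_1·(1) + e_2·(1) + e_3·(1) + e_4·(0) = 0
L: e_1·(0) + e_2·(-1) + e_3·(2) + e_4·(1) = 0
T: e_1·(-2) + e_2·(2) + e_3·(-2) + e_4·(-2) = 0
Solving this homogeneous linear system for the smallest-integer solution (first nonzero entry positive) gives (1, -2, 1, -4).

(1, -2, 1, -4)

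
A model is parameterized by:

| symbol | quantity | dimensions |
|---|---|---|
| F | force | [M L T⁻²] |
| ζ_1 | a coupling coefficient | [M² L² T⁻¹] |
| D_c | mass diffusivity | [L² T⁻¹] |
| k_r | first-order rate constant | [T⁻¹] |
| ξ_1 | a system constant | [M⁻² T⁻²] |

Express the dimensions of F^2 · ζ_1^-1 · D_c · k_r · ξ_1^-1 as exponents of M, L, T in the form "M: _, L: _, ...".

Collect each base-dimension exponent across the product:
  M: 2·(1) − (2) + (0) + (0) − (-2) = 2
  L: 2·(1) − (2) + (2) + (0) − (0) = 2
  T: 2·(-2) − (-1) + (-1) + (-1) − (-2) = -3
So the dimensions are [M² L² T⁻³].

M: 2, L: 2, T: -3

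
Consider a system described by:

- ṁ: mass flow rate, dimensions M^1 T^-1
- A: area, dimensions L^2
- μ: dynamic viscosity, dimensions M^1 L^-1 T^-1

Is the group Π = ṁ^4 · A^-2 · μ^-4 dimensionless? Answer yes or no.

yes

Sum the exponent of each base dimension across the product:
  M: 4·[ṁ]_M − 2·[A]_M − 4·[μ]_M = 4·(1) − 2·(0) − 4·(1) = 0
  L: 4·[ṁ]_L − 2·[A]_L − 4·[μ]_L = 4·(0) − 2·(2) − 4·(-1) = 0
  T: 4·[ṁ]_T − 2·[A]_T − 4·[μ]_T = 4·(-1) − 2·(0) − 4·(-1) = 0
All base exponents vanish — dimensionless.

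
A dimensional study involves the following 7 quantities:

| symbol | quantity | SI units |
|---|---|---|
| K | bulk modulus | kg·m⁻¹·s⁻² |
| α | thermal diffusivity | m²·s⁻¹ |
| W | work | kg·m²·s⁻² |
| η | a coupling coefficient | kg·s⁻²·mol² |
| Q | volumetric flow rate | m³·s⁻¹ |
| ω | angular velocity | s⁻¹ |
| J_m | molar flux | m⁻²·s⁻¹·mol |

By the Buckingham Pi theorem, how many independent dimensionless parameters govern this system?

3

There are 7 variables and 4 base dimensions (M, L, T, N).
The dimension matrix has rank 4.
Independent dimensionless groups: 7 − 4 = 3.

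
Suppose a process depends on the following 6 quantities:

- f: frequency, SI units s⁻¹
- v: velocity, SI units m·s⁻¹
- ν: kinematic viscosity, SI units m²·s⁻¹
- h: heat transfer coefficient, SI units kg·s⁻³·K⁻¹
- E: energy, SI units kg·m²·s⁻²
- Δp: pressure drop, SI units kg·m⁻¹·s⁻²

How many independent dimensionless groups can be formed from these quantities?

There are 6 variables and 4 base dimensions (M, L, T, Θ).
The dimension matrix has rank 4.
Independent dimensionless groups: 6 − 4 = 2.

2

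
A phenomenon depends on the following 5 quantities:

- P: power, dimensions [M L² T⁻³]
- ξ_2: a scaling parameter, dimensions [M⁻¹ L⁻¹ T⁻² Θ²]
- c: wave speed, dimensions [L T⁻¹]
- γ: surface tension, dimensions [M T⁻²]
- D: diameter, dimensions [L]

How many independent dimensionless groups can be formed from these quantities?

There are 5 variables and 4 base dimensions (M, L, T, Θ).
The dimension matrix has rank 4.
Independent dimensionless groups: 5 − 4 = 1.

1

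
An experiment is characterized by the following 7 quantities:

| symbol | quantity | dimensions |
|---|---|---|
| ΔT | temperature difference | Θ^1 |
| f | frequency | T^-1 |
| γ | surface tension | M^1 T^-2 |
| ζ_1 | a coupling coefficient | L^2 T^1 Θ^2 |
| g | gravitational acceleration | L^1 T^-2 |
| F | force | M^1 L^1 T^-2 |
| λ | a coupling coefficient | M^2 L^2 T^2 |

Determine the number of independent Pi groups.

There are 7 variables and 4 base dimensions (M, L, T, Θ).
The dimension matrix has rank 4.
Independent dimensionless groups: 7 − 4 = 3.

3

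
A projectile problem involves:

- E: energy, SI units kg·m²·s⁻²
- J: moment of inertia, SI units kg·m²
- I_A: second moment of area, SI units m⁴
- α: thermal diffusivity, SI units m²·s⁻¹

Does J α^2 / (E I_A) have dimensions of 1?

yes

Sum the exponent of each base dimension across the product:
  M: −[E]_M + [J]_M − [I_A]_M + 2·[α]_M = −(1) + (1) − (0) + 2·(0) = 0
  L: −[E]_L + [J]_L − [I_A]_L + 2·[α]_L = −(2) + (2) − (4) + 2·(2) = 0
  T: −[E]_T + [J]_T − [I_A]_T + 2·[α]_T = −(-2) + (0) − (0) + 2·(-1) = 0
All base exponents vanish — dimensionless.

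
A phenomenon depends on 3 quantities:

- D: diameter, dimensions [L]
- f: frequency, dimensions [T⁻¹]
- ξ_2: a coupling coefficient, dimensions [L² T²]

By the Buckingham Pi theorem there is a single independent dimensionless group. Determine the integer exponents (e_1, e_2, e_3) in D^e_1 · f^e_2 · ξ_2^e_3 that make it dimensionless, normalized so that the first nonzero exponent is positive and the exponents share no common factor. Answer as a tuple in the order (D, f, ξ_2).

L: e_1·(1) + e_2·(0) + e_3·(2) = 0
T: e_1·(0) + e_2·(-1) + e_3·(2) = 0
Solving this homogeneous linear system for the smallest-integer solution (first nonzero entry positive) gives (2, -2, -1).

(2, -2, -1)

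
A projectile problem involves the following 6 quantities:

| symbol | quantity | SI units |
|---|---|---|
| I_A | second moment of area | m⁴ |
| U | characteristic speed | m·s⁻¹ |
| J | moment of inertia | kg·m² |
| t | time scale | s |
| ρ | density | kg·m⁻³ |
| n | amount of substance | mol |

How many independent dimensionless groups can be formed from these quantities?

2

There are 6 variables and 4 base dimensions (M, L, T, N).
The dimension matrix has rank 4.
Independent dimensionless groups: 6 − 4 = 2.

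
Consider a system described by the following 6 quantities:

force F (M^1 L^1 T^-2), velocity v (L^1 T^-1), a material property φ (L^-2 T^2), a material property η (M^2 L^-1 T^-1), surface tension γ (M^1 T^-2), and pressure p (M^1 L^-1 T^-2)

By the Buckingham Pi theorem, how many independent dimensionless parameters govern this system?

3

There are 6 variables and 3 base dimensions (M, L, T).
The dimension matrix has rank 3.
Independent dimensionless groups: 6 − 3 = 3.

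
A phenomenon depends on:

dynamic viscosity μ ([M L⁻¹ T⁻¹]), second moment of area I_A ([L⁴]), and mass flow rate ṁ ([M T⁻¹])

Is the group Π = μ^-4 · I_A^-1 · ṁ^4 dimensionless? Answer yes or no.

Sum the exponent of each base dimension across the product:
  M: −4·[μ]_M − [I_A]_M + 4·[ṁ]_M = −4·(1) − (0) + 4·(1) = 0
  L: −4·[μ]_L − [I_A]_L + 4·[ṁ]_L = −4·(-1) − (4) + 4·(0) = 0
  T: −4·[μ]_T − [I_A]_T + 4·[ṁ]_T = −4·(-1) − (0) + 4·(-1) = 0
All base exponents vanish — dimensionless.

yes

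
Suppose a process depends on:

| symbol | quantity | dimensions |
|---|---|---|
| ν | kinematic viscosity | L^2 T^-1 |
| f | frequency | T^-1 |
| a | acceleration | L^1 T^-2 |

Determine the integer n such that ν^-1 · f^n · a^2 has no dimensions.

-3

Balance the T exponent: (-1)·n from f, plus −(-1) + 2·(-2) = -3 from the rest, must sum to zero.
−n − 3 = 0, so n = -3.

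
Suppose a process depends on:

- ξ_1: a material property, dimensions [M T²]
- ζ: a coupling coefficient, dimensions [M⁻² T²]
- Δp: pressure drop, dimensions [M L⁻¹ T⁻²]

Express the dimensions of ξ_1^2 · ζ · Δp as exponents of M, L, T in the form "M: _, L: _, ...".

Collect each base-dimension exponent across the product:
  M: 2·(1) + (-2) + (1) = 1
  L: 2·(0) + (0) + (-1) = -1
  T: 2·(2) + (2) + (-2) = 4
So the dimensions are [M L⁻¹ T⁴].

M: 1, L: -1, T: 4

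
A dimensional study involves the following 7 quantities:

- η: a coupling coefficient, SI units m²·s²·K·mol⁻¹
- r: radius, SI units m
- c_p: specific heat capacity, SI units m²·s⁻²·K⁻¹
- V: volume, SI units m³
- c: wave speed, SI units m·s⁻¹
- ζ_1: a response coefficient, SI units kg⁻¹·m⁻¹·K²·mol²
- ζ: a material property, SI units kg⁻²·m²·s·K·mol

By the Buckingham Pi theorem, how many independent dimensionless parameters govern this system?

There are 7 variables and 5 base dimensions (M, L, T, Θ, N).
The dimension matrix has rank 5.
Independent dimensionless groups: 7 − 5 = 2.

2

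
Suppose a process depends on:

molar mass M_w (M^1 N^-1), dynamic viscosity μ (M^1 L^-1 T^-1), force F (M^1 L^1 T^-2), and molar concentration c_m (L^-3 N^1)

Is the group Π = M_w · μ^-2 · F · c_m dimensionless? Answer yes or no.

yes

Sum the exponent of each base dimension across the product:
  M: [M_w]_M − 2·[μ]_M + [F]_M + [c_m]_M = (1) − 2·(1) + (1) + (0) = 0
  L: [M_w]_L − 2·[μ]_L + [F]_L + [c_m]_L = (0) − 2·(-1) + (1) + (-3) = 0
  T: [M_w]_T − 2·[μ]_T + [F]_T + [c_m]_T = (0) − 2·(-1) + (-2) + (0) = 0
  N: [M_w]_N − 2·[μ]_N + [F]_N + [c_m]_N = (-1) − 2·(0) + (0) + (1) = 0
All base exponents vanish — dimensionless.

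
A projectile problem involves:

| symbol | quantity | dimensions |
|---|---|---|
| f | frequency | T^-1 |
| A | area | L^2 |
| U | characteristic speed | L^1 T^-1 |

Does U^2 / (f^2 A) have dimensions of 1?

yes

Sum the exponent of each base dimension across the product:
  L: −2·[f]_L − [A]_L + 2·[U]_L = −2·(0) − (2) + 2·(1) = 0
  T: −2·[f]_T − [A]_T + 2·[U]_T = −2·(-1) − (0) + 2·(-1) = 0
All base exponents vanish — dimensionless.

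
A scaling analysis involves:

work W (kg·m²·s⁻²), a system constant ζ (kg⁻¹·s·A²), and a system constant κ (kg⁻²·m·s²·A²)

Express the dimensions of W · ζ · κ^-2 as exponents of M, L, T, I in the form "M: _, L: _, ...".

M: 4, L: 0, T: -5, I: -2

Collect each base-dimension exponent across the product:
  M: (1) + (-1) − 2·(-2) = 4
  L: (2) + (0) − 2·(1) = 0
  T: (-2) + (1) − 2·(2) = -5
  I: (0) + (2) − 2·(2) = -2
So the dimensions are [M⁴ T⁻⁵ I⁻²].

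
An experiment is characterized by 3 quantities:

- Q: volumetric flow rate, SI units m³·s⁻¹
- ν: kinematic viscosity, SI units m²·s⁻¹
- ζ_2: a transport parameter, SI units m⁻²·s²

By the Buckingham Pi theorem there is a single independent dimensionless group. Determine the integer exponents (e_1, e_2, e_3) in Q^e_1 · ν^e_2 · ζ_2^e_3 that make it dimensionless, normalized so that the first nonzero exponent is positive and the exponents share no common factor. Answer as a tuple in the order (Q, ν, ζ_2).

(2, -4, -1)

L: e_1·(3) + e_2·(2) + e_3·(-2) = 0
T: e_1·(-1) + e_2·(-1) + e_3·(2) = 0
Solving this homogeneous linear system for the smallest-integer solution (first nonzero entry positive) gives (2, -4, -1).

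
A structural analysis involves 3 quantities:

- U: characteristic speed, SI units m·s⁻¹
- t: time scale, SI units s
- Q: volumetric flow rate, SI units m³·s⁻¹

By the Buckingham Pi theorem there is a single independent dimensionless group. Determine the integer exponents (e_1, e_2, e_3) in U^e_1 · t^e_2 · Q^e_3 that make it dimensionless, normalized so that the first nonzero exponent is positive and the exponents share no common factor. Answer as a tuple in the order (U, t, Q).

(3, 2, -1)

L: e_1·(1) + e_2·(0) + e_3·(3) = 0
T: e_1·(-1) + e_2·(1) + e_3·(-1) = 0
Solving this homogeneous linear system for the smallest-integer solution (first nonzero entry positive) gives (3, 2, -1).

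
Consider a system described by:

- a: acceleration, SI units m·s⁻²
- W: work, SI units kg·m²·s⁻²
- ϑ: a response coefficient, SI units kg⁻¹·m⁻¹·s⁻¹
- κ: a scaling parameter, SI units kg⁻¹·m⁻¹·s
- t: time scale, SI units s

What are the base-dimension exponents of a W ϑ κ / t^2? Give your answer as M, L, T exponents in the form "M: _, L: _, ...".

M: -1, L: 1, T: -6

Collect each base-dimension exponent across the product:
  M: (0) + (1) + (-1) + (-1) − 2·(0) = -1
  L: (1) + (2) + (-1) + (-1) − 2·(0) = 1
  T: (-2) + (-2) + (-1) + (1) − 2·(1) = -6
So the dimensions are [M⁻¹ L T⁻⁶].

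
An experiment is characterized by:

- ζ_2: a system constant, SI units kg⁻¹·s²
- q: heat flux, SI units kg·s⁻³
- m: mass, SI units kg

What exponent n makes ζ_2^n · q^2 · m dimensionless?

Balance the M exponent: (-1)·n from ζ_2, plus 2·(1) + (1) = 3 from the rest, must sum to zero.
−n + 3 = 0, so n = 3.

3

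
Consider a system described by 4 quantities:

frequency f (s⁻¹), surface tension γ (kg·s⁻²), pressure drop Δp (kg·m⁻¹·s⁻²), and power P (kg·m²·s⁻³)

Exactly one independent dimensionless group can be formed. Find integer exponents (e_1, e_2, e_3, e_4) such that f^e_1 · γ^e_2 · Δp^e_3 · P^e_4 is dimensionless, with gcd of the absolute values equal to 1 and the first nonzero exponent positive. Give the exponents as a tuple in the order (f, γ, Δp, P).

M: e_1·(0) + e_2·(1) + e_3·(1) + e_4·(1) = 0
L: e_1·(0) + e_2·(0) + e_3·(-1) + e_4·(2) = 0
T: e_1·(-1) + e_2·(-2) + e_3·(-2) + e_4·(-3) = 0
Solving this homogeneous linear system for the smallest-integer solution (first nonzero entry positive) gives (1, 3, -2, -1).

(1, 3, -2, -1)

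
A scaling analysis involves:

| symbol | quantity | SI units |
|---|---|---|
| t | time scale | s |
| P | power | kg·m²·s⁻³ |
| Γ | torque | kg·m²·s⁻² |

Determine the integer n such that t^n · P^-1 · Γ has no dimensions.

-1

Balance the T exponent: (1)·n from t, plus −(-3) + (-2) = 1 from the rest, must sum to zero.
n + 1 = 0, so n = -1.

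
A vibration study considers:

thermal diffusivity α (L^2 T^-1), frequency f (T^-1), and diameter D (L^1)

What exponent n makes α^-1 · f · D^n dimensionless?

2

Balance the L exponent: (1)·n from D, plus −(2) + (0) = -2 from the rest, must sum to zero.
n − 2 = 0, so n = 2.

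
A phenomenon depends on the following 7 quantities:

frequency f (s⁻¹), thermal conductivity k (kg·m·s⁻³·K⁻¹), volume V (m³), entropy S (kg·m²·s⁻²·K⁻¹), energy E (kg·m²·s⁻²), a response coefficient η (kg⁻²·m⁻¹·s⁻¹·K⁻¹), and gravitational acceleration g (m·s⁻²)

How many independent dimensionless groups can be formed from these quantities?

There are 7 variables and 4 base dimensions (M, L, T, Θ).
The dimension matrix has rank 4.
Independent dimensionless groups: 7 − 4 = 3.

3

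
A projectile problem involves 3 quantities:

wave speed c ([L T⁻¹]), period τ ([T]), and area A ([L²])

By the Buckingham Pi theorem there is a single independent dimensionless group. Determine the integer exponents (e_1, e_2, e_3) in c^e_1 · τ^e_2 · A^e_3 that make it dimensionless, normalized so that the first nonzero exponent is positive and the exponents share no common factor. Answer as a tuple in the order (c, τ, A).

L: e_1·(1) + e_2·(0) + e_3·(2) = 0
T: e_1·(-1) + e_2·(1) + e_3·(0) = 0
Solving this homogeneous linear system for the smallest-integer solution (first nonzero entry positive) gives (2, 2, -1).

(2, 2, -1)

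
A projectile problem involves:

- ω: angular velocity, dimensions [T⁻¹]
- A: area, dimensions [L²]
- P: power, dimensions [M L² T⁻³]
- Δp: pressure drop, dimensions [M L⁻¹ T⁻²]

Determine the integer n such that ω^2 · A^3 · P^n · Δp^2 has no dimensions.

-2

Balance the M exponent: (1)·n from P, plus 2·(0) + 3·(0) + 2·(1) = 2 from the rest, must sum to zero.
n + 2 = 0, so n = -2.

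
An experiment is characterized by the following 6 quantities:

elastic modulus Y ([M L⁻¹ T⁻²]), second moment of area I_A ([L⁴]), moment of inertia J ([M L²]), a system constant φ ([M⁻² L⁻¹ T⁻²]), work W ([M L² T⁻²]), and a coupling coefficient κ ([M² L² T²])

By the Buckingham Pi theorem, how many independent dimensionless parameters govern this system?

3

There are 6 variables and 3 base dimensions (M, L, T).
The dimension matrix has rank 3.
Independent dimensionless groups: 6 − 3 = 3.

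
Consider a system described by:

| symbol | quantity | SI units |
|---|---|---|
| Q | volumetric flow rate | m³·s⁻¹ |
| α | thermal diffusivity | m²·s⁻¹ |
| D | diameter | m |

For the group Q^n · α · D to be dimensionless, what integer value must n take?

-1

Balance the L exponent: (3)·n from Q, plus (2) + (1) = 3 from the rest, must sum to zero.
3n + 3 = 0, so n = -1.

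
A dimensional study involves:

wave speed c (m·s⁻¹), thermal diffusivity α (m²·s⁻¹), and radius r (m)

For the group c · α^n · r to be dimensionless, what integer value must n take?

Balance the L exponent: (2)·n from α, plus (1) + (1) = 2 from the rest, must sum to zero.
2n + 2 = 0, so n = -1.

-1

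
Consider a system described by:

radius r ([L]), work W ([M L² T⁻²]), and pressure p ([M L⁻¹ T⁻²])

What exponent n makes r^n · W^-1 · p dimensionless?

3

Balance the L exponent: (1)·n from r, plus −(2) + (-1) = -3 from the rest, must sum to zero.
n − 3 = 0, so n = 3.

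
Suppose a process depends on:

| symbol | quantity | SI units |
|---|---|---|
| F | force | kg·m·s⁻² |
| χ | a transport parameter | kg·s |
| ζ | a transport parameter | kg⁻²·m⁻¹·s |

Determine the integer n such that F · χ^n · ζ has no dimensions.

Balance the M exponent: (1)·n from χ, plus (1) + (-2) = -1 from the rest, must sum to zero.
n − 1 = 0, so n = 1.

1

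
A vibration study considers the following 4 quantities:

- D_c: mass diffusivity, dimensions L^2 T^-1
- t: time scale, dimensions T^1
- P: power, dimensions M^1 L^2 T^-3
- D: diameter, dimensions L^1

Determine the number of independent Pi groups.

There are 4 variables and 3 base dimensions (M, L, T).
The dimension matrix has rank 3.
Independent dimensionless groups: 4 − 3 = 1.

1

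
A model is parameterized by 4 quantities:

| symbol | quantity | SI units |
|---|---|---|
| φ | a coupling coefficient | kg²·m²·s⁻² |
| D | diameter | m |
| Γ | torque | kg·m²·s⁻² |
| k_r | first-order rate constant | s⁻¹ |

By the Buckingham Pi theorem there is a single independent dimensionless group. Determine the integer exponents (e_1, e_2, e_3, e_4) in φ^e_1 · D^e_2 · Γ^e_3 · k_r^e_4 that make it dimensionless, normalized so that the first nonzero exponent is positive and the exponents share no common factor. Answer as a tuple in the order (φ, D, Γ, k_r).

(1, 2, -2, 2)

M: e_1·(2) + e_2·(0) + e_3·(1) + e_4·(0) = 0
L: e_1·(2) + e_2·(1) + e_3·(2) + e_4·(0) = 0
T: e_1·(-2) + e_2·(0) + e_3·(-2) + e_4·(-1) = 0
Solving this homogeneous linear system for the smallest-integer solution (first nonzero entry positive) gives (1, 2, -2, 2).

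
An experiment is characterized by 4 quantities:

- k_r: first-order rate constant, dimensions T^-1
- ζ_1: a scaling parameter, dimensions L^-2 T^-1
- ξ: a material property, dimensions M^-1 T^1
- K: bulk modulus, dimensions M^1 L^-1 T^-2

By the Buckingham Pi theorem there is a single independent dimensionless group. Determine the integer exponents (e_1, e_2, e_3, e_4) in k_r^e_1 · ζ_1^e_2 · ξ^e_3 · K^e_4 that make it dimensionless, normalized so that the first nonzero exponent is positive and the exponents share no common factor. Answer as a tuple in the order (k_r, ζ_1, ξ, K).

(1, 1, -2, -2)

M: e_1·(0) + e_2·(0) + e_3·(-1) + e_4·(1) = 0
L: e_1·(0) + e_2·(-2) + e_3·(0) + e_4·(-1) = 0
T: e_1·(-1) + e_2·(-1) + e_3·(1) + e_4·(-2) = 0
Solving this homogeneous linear system for the smallest-integer solution (first nonzero entry positive) gives (1, 1, -2, -2).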